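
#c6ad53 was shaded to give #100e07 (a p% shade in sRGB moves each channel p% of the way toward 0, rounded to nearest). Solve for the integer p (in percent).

#c6ad53 is rgb(198, 173, 83); #100e07 is rgb(16, 14, 7).
On the R channel (widest range): 16 ≈ 198 + (p/100)(0 − 198), so p ≈ 100×(16 − 198)/(0 − 198) = -18200/-198 = 91.92.
p = 92 reproduces all three channels after rounding.

92%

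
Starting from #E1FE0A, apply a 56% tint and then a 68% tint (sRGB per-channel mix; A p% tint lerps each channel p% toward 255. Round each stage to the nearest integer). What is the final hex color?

#E1FE0A is rgb(225, 254, 10).
Per channel, c → c + 0.56(255 − c):
  R: 225 + 16.8 = 241.8 → 242
  G: 254 + 0.56×(255−254) = 254 + 0.56 = 254.56 → 255
  B: 10 + 0.56×(255−10) = 10 + 137.2 = 147.2 → 147
After the tint: rgb(242, 255, 147) = #F2FF93.
Per channel, c → c + 0.68(255 − c):
  R: 242 + 8.84 = 250.84 → 251
  G: 255 + 0.68×(255−255) = 255 + 0 = 255 → 255
  B: 147 + 73.44 = 220.44 → 220
rgb(251, 255, 220) = #FBFFDC.

#FBFFDC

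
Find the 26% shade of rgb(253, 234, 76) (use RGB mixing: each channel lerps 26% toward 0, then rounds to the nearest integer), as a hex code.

A 26% shade moves each channel 26% toward 0:
  R: 253 + 0.26×(0−253) = 253 − 65.78 = 187.22 → 187
  G: 234 − 60.84 = 173.16 → 173
  B: 76 − 19.76 = 56.24 → 56
rgb(187, 173, 56) = #BBAD38.

#BBAD38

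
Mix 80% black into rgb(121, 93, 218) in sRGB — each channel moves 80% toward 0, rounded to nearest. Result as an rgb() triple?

rgb(24, 19, 44)

Per channel, c → c + 0.8(0 − c):
  R: 121 − 96.8 = 24.2 → 24
  G: 93 + 0.8×(0−93) = 93 − 74.4 = 18.6 → 19
  B: 218 + 0.8×(0−218) = 218 − 174.4 = 43.6 → 44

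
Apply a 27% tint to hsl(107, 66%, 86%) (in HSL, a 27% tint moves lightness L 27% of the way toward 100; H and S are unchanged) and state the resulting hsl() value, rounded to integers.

hsl(107, 66%, 90%)

L moves 27% from 86 toward 100: 86 + 3.78 = 89.78 → 90.
H and S are unchanged.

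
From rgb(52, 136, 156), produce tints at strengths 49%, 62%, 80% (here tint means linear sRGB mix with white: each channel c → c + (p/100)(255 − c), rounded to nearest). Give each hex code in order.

49%: (52 + 99.47 = 151.47→151, 136 + 58.31 = 194.31→194, 156 + 48.51 = 204.51→205) → #97c2cd
62%: (52 + 125.86 = 177.86→178, 136 + 73.78 = 209.78→210, 156 + 61.38 = 217.38→217) → #b2d2d9
80%: (52 + 162.4 = 214.4→214, 136 + 95.2 = 231.2→231, 156 + 79.2 = 235.2→235) → #d6e7eb

#97c2cd, #b2d2d9, #d6e7eb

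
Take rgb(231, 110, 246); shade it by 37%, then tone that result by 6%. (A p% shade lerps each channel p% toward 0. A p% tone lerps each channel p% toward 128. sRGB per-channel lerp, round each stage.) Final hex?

#914999

A 37% shade moves each channel 37% toward 0:
  R: 231 + 0.37×(0−231) = 231 − 85.47 = 145.53 → 146
  G: 110 + 0.37×(0−110) = 110 − 40.7 = 69.3 → 69
  B: 246 − 91.02 = 154.98 → 155
After the shade: rgb(146, 69, 155) = #92459b.
Lerp each channel 6% toward 128:
  R: 146 + 0.06×(128−146) = 146 − 1.08 = 144.92 → 145
  G: 69 + 3.54 = 72.54 → 73
  B: 155 − 1.62 = 153.38 → 153
rgb(145, 73, 153) = #914999.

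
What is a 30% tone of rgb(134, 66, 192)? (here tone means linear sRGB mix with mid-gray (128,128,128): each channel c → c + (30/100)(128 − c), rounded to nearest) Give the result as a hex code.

Lerp each channel 30% toward 128:
  R: 134 − 1.8 = 132.2 → 132
  G: 66 + 18.6 = 84.6 → 85
  B: 192 + 0.3×(128−192) = 192 − 19.2 = 172.8 → 173
rgb(132, 85, 173) = #8455AD.

#8455AD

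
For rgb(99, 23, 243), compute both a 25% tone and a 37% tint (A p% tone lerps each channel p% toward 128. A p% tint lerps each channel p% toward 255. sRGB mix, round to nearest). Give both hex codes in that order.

#6a31d6, #9d6df7

25% tone:
  R: 99 + 0.25×(128−99) = 99 + 7.25 = 106.25 → 106
  G: 23 + 26.25 = 49.25 → 49
  B: 243 + 0.25×(128−243) = 243 − 28.75 = 214.25 → 214
  → #6a31d6
37% tint:
  R: 99 + 57.72 = 156.72 → 157
  G: 23 + 85.84 = 108.84 → 109
  B: 243 + 0.37×(255−243) = 243 + 4.44 = 247.44 → 247
  → #9d6df7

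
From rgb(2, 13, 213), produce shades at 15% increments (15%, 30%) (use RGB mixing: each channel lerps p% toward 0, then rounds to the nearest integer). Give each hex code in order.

15%: (2→2, 13 − 1.95 = 11.05→11, 213 − 31.95 = 181.05→181) → #020BB5
30%: (2 − 0.6 = 1.4→1, 13 − 3.9 = 9.1→9, 213 − 63.9 = 149.1→149) → #010995

#020BB5, #010995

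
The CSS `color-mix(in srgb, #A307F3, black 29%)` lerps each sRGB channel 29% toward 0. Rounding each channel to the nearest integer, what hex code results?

#A307F3 is rgb(163, 7, 243).
Per channel, c → c + 0.29(0 − c):
  R: 163 + 0.29×(0−163) = 163 − 47.27 = 115.73 → 116
  G: 7 + 0.29×(0−7) = 7 − 2.03 = 4.97 → 5
  B: 243 − 70.47 = 172.53 → 173
rgb(116, 5, 173) = #7405AD.

#7405AD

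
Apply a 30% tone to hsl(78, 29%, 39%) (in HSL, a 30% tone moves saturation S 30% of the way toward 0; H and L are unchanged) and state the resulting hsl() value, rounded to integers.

S moves 30% from 29 toward 0: 29 − 8.7 = 20.3 → 20.
H and L are unchanged.

hsl(78, 20%, 39%)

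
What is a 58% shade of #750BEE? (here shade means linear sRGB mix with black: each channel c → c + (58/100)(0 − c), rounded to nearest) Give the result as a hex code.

#750BEE is rgb(117, 11, 238).
Lerp each channel 58% toward 0:
  R: 117 − 67.86 = 49.14 → 49
  G: 11 + 0.58×(0−11) = 11 − 6.38 = 4.62 → 5
  B: 238 + 0.58×(0−238) = 238 − 138.04 = 99.96 → 100
rgb(49, 5, 100) = #310564.

#310564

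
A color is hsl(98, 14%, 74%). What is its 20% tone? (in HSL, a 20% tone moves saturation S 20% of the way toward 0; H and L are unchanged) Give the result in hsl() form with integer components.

hsl(98, 11%, 74%)

S moves 20% from 14 toward 0: 14 − 2.8 = 11.2 → 11.
H and L are unchanged.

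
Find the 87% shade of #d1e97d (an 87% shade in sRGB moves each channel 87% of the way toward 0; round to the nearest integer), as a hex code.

#1b1e10

#d1e97d is rgb(209, 233, 125).
An 87% shade moves each channel 87% toward 0:
  R: 209 + 0.87×(0−209) = 209 − 181.83 = 27.17 → 27
  G: 233 − 202.71 = 30.29 → 30
  B: 125 + 0.87×(0−125) = 125 − 108.75 = 16.25 → 16
rgb(27, 30, 16) = #1b1e10.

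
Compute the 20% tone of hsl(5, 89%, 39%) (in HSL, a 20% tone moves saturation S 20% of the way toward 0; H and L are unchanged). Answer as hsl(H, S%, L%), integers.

S moves 20% from 89 toward 0: 89 − 17.8 = 71.2 → 71.
H and L are unchanged.

hsl(5, 71%, 39%)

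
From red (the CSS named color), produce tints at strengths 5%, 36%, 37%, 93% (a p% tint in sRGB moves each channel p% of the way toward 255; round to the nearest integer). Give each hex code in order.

#ff0d0d, #ff5c5c, #ff5e5e, #ffeded

CSS red is rgb(255, 0, 0).
5%: (255→255, 0 + 12.75 = 12.75→13, 0 + 12.75 = 12.75→13) → #ff0d0d
36%: (255→255, 0 + 91.8 = 91.8→92, 0 + 91.8 = 91.8→92) → #ff5c5c
37%: (255→255, 0 + 94.35 = 94.35→94, 0 + 94.35 = 94.35→94) → #ff5e5e
93%: (255→255, 0 + 237.15 = 237.15→237, 0 + 237.15 = 237.15→237) → #ffeded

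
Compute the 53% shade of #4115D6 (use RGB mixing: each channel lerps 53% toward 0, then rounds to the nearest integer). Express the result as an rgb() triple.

#4115D6 is rgb(65, 21, 214).
Lerp each channel 53% toward 0:
  R: 65 − 34.45 = 30.55 → 31
  G: 21 + 0.53×(0−21) = 21 − 11.13 = 9.87 → 10
  B: 214 − 113.42 = 100.58 → 101

rgb(31, 10, 101)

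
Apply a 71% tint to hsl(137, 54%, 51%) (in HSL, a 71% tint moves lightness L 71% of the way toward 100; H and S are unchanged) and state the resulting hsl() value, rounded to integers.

hsl(137, 54%, 86%)

L moves 71% from 51 toward 100: 51 + 34.79 = 85.79 → 86.
H and S are unchanged.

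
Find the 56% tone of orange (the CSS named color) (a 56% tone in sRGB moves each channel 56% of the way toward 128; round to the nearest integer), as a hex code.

#b89048

CSS orange is rgb(255, 165, 0).
Lerp each channel 56% toward 128:
  R: 255 + 0.56×(128−255) = 255 − 71.12 = 183.88 → 184
  G: 165 + 0.56×(128−165) = 165 − 20.72 = 144.28 → 144
  B: 0 + 71.68 = 71.68 → 72
rgb(184, 144, 72) = #b89048.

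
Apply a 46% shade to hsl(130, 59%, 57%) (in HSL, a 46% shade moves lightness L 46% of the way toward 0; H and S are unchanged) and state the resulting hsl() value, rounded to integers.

L moves 46% from 57 toward 0: 57 − 26.22 = 30.78 → 31.
H and S are unchanged.

hsl(130, 59%, 31%)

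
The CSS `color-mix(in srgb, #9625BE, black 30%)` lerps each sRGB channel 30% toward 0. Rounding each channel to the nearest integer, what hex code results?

#691A85

#9625BE is rgb(150, 37, 190).
Lerp each channel 30% toward 0:
  R: 150 + 0.3×(0−150) = 150 − 45 = 105 → 105
  G: 37 − 11.1 = 25.9 → 26
  B: 190 + 0.3×(0−190) = 190 − 57 = 133 → 133
rgb(105, 26, 133) = #691A85.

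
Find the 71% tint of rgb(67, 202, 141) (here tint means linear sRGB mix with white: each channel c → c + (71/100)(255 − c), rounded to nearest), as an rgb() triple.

rgb(200, 240, 222)

A 71% tint moves each channel 71% toward 255:
  R: 67 + 0.71×(255−67) = 67 + 133.48 = 200.48 → 200
  G: 202 + 0.71×(255−202) = 202 + 37.63 = 239.63 → 240
  B: 141 + 80.94 = 221.94 → 222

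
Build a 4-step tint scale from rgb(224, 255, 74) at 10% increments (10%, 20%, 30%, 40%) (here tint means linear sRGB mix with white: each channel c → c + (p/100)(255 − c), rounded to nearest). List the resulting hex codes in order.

#e3ff5c, #e6ff6e, #e9ff80, #ecff92

10%: (224 + 3.1 = 227.1→227, 255→255, 74 + 18.1 = 92.1→92) → #e3ff5c
20%: (224 + 6.2 = 230.2→230, 255→255, 74 + 36.2 = 110.2→110) → #e6ff6e
30%: (224 + 9.3 = 233.3→233, 255→255, 74 + 54.3 = 128.3→128) → #e9ff80
40%: (224 + 12.4 = 236.4→236, 255→255, 74 + 72.4 = 146.4→146) → #ecff92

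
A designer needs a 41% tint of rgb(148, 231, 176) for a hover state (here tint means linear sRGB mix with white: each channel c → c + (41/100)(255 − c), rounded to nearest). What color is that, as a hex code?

#c0f1d0

Per channel, c → c + 0.41(255 − c):
  R: 148 + 0.41×(255−148) = 148 + 43.87 = 191.87 → 192
  G: 231 + 9.84 = 240.84 → 241
  B: 176 + 32.39 = 208.39 → 208
rgb(192, 241, 208) = #c0f1d0.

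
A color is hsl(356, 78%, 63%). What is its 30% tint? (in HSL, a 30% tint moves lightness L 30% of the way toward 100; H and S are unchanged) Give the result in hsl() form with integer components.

hsl(356, 78%, 74%)

L moves 30% from 63 toward 100: 63 + 11.1 = 74.1 → 74.
H and S are unchanged.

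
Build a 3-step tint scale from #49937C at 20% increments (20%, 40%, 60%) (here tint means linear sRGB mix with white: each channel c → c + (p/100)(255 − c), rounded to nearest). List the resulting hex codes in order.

#49937C is rgb(73, 147, 124).
20%: (73 + 36.4 = 109.4→109, 147 + 21.6 = 168.6→169, 124 + 26.2 = 150.2→150) → #6DA996
40%: (73 + 72.8 = 145.8→146, 147 + 43.2 = 190.2→190, 124 + 52.4 = 176.4→176) → #92BEB0
60%: (73 + 109.2 = 182.2→182, 147 + 64.8 = 211.8→212, 124 + 78.6 = 202.6→203) → #B6D4CB

#6DA996, #92BEB0, #B6D4CB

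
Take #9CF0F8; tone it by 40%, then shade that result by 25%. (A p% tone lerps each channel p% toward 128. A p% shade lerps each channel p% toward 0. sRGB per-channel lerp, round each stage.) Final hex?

#9CF0F8 is rgb(156, 240, 248).
Lerp each channel 40% toward 128:
  R: 156 + 0.4×(128−156) = 156 − 11.2 = 144.8 → 145
  G: 240 + 0.4×(128−240) = 240 − 44.8 = 195.2 → 195
  B: 248 − 48 = 200 → 200
After the tone: rgb(145, 195, 200) = #91C3C8.
Per channel, c → c + 0.25(0 − c):
  R: 145 + 0.25×(0−145) = 145 − 36.25 = 108.75 → 109
  G: 195 + 0.25×(0−195) = 195 − 48.75 = 146.25 → 146
  B: 200 + 0.25×(0−200) = 200 − 50 = 150 → 150
rgb(109, 146, 150) = #6D9296.

#6D9296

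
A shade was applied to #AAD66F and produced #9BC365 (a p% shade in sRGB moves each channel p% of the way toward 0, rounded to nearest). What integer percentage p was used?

#AAD66F is rgb(170, 214, 111); #9BC365 is rgb(155, 195, 101).
On the G channel (widest range): 195 ≈ 214 + (p/100)(0 − 214), so p ≈ 100×(195 − 214)/(0 − 214) = -1900/-214 = 8.88.
p = 9 reproduces all three channels after rounding.

9%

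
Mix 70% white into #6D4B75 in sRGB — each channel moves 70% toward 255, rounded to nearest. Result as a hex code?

#D3C9D6

#6D4B75 is rgb(109, 75, 117).
Lerp each channel 70% toward 255:
  R: 109 + 0.7×(255−109) = 109 + 102.2 = 211.2 → 211
  G: 75 + 0.7×(255−75) = 75 + 126 = 201 → 201
  B: 117 + 0.7×(255−117) = 117 + 96.6 = 213.6 → 214
rgb(211, 201, 214) = #D3C9D6.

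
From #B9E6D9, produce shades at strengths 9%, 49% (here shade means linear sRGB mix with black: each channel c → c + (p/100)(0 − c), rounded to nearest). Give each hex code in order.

#A8D1C5, #5E756F

#B9E6D9 is rgb(185, 230, 217).
9%: (185 − 16.65 = 168.35→168, 230 − 20.7 = 209.3→209, 217 − 19.53 = 197.47→197) → #A8D1C5
49%: (185 − 90.65 = 94.35→94, 230 − 112.7 = 117.3→117, 217 − 106.33 = 110.67→111) → #5E756F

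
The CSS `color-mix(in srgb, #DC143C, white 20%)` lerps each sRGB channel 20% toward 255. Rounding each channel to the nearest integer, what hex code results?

#E34363

#DC143C is rgb(220, 20, 60).
A 20% tint moves each channel 20% toward 255:
  R: 220 + 7 = 227 → 227
  G: 20 + 0.2×(255−20) = 20 + 47 = 67 → 67
  B: 60 + 0.2×(255−60) = 60 + 39 = 99 → 99
rgb(227, 67, 99) = #E34363.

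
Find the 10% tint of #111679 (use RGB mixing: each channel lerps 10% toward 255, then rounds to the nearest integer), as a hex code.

#292d86

#111679 is rgb(17, 22, 121).
Lerp each channel 10% toward 255:
  R: 17 + 23.8 = 40.8 → 41
  G: 22 + 23.3 = 45.3 → 45
  B: 121 + 0.1×(255−121) = 121 + 13.4 = 134.4 → 134
rgb(41, 45, 134) = #292d86.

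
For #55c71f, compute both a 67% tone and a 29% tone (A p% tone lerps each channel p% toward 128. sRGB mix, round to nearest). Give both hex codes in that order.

#729760, #61b23b

#55c71f is rgb(85, 199, 31).
67% tone:
  R: 85 + 0.67×(128−85) = 85 + 28.81 = 113.81 → 114
  G: 199 + 0.67×(128−199) = 199 − 47.57 = 151.43 → 151
  B: 31 + 64.99 = 95.99 → 96
  → #729760
29% tone:
  R: 85 + 0.29×(128−85) = 85 + 12.47 = 97.47 → 97
  G: 199 − 20.59 = 178.41 → 178
  B: 31 + 0.29×(128−31) = 31 + 28.13 = 59.13 → 59
  → #61b23b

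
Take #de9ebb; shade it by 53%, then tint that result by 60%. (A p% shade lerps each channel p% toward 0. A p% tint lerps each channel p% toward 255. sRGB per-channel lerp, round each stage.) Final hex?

#de9ebb is rgb(222, 158, 187).
A 53% shade moves each channel 53% toward 0:
  R: 222 − 117.66 = 104.34 → 104
  G: 158 + 0.53×(0−158) = 158 − 83.74 = 74.26 → 74
  B: 187 + 0.53×(0−187) = 187 − 99.11 = 87.89 → 88
After the shade: rgb(104, 74, 88) = #684a58.
Lerp each channel 60% toward 255:
  R: 104 + 0.6×(255−104) = 104 + 90.6 = 194.6 → 195
  G: 74 + 108.6 = 182.6 → 183
  B: 88 + 100.2 = 188.2 → 188
rgb(195, 183, 188) = #c3b7bc.

#c3b7bc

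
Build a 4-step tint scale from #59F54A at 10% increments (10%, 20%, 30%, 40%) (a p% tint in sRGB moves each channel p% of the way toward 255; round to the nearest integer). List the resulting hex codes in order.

#59F54A is rgb(89, 245, 74).
10%: (89 + 16.6 = 105.6→106, 245 + 1 = 246→246, 74 + 18.1 = 92.1→92) → #6AF65C
20%: (89 + 33.2 = 122.2→122, 245 + 2 = 247→247, 74 + 36.2 = 110.2→110) → #7AF76E
30%: (89 + 49.8 = 138.8→139, 245 + 3 = 248→248, 74 + 54.3 = 128.3→128) → #8BF880
40%: (89 + 66.4 = 155.4→155, 245 + 4 = 249→249, 74 + 72.4 = 146.4→146) → #9BF992

#6AF65C, #7AF76E, #8BF880, #9BF992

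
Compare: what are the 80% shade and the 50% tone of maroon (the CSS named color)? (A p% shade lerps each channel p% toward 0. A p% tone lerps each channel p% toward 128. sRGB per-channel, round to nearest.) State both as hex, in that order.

CSS maroon is rgb(128, 0, 0).
80% shade:
  R: 128 + 0.8×(0−128) = 128 − 102.4 = 25.6 → 26
  G: 0 + 0.8×(0−0) = 0 + 0 = 0 → 0
  B: 0 + 0.8×(0−0) = 0 + 0 = 0 → 0
  → #1a0000
50% tone:
  R: 128 + 0 = 128 → 128
  G: 0 + 64 = 64 → 64
  B: 0 + 64 = 64 → 64
  → #804040

#1a0000, #804040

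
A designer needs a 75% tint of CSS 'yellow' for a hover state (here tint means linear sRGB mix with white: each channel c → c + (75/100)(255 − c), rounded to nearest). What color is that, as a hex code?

CSS yellow is rgb(255, 255, 0).
Per channel, c → c + 0.75(255 − c):
  R: 255 + 0.75×(255−255) = 255 + 0 = 255 → 255
  G: 255 + 0.75×(255−255) = 255 + 0 = 255 → 255
  B: 0 + 191.25 = 191.25 → 191
rgb(255, 255, 191) = #FFFFBF.

#FFFFBF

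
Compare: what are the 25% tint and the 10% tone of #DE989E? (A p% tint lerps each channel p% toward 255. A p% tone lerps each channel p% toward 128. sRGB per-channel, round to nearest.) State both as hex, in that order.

#DE989E is rgb(222, 152, 158).
25% tint:
  R: 222 + 8.25 = 230.25 → 230
  G: 152 + 0.25×(255−152) = 152 + 25.75 = 177.75 → 178
  B: 158 + 24.25 = 182.25 → 182
  → #E6B2B6
10% tone:
  R: 222 + 0.1×(128−222) = 222 − 9.4 = 212.6 → 213
  G: 152 + 0.1×(128−152) = 152 − 2.4 = 149.6 → 150
  B: 158 + 0.1×(128−158) = 158 − 3 = 155 → 155
  → #D5969B

#E6B2B6, #D5969B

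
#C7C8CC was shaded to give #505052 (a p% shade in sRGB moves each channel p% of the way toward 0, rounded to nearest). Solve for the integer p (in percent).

60%

#C7C8CC is rgb(199, 200, 204); #505052 is rgb(80, 80, 82).
On the B channel (widest range): 82 ≈ 204 + (p/100)(0 − 204), so p ≈ 100×(82 − 204)/(0 − 204) = -12200/-204 = 59.80.
p = 60 reproduces all three channels after rounding.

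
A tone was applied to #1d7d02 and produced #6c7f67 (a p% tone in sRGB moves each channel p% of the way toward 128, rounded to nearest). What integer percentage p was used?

#1d7d02 is rgb(29, 125, 2); #6c7f67 is rgb(108, 127, 103).
On the B channel (widest range): 103 ≈ 2 + (p/100)(128 − 2), so p ≈ 100×(103 − 2)/(128 − 2) = 10100/126 = 80.16.
p = 80 reproduces all three channels after rounding.

80%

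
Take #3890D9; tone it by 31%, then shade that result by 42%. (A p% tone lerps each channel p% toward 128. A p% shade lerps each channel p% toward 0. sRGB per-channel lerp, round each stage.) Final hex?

#2D516E

#3890D9 is rgb(56, 144, 217).
Per channel, c → c + 0.31(128 − c):
  R: 56 + 0.31×(128−56) = 56 + 22.32 = 78.32 → 78
  G: 144 + 0.31×(128−144) = 144 − 4.96 = 139.04 → 139
  B: 217 + 0.31×(128−217) = 217 − 27.59 = 189.41 → 189
After the tone: rgb(78, 139, 189) = #4E8BBD.
Lerp each channel 42% toward 0:
  R: 78 + 0.42×(0−78) = 78 − 32.76 = 45.24 → 45
  G: 139 − 58.38 = 80.62 → 81
  B: 189 − 79.38 = 109.62 → 110
rgb(45, 81, 110) = #2D516E.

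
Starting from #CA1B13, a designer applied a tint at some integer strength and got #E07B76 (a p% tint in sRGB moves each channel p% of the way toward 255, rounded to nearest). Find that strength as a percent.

#CA1B13 is rgb(202, 27, 19); #E07B76 is rgb(224, 123, 118).
On the B channel (widest range): 118 ≈ 19 + (p/100)(255 − 19), so p ≈ 100×(118 − 19)/(255 − 19) = 9900/236 = 41.95.
p = 42 reproduces all three channels after rounding.

42%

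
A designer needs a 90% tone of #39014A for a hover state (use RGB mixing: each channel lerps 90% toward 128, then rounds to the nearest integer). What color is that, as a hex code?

#79737B

#39014A is rgb(57, 1, 74).
Per channel, c → c + 0.9(128 − c):
  R: 57 + 63.9 = 120.9 → 121
  G: 1 + 0.9×(128−1) = 1 + 114.3 = 115.3 → 115
  B: 74 + 48.6 = 122.6 → 123
rgb(121, 115, 123) = #79737B.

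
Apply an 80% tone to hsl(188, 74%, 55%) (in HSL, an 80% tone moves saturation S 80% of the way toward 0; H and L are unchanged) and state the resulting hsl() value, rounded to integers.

S moves 80% from 74 toward 0: 74 − 59.2 = 14.8 → 15.
H and L are unchanged.

hsl(188, 15%, 55%)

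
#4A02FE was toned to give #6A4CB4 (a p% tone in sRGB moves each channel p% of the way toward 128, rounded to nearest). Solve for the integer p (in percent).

#4A02FE is rgb(74, 2, 254); #6A4CB4 is rgb(106, 76, 180).
On the G channel (widest range): 76 ≈ 2 + (p/100)(128 − 2), so p ≈ 100×(76 − 2)/(128 − 2) = 7400/126 = 58.73.
p = 59 reproduces all three channels after rounding.

59%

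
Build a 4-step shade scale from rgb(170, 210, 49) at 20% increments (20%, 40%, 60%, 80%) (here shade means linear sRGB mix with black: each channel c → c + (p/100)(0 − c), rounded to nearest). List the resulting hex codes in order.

20%: (170 − 34 = 136→136, 210 − 42 = 168→168, 49 − 9.8 = 39.2→39) → #88A827
40%: (170 − 68 = 102→102, 210 − 84 = 126→126, 49 − 19.6 = 29.4→29) → #667E1D
60%: (170 − 102 = 68→68, 210 − 126 = 84→84, 49 − 29.4 = 19.6→20) → #445414
80%: (170 − 136 = 34→34, 210 − 168 = 42→42, 49 − 39.2 = 9.8→10) → #222A0A

#88A827, #667E1D, #445414, #222A0A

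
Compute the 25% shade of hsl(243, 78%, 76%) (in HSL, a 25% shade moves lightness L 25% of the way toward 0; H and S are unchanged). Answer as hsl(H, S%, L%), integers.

L moves 25% from 76 toward 0: 76 − 19 = 57 → 57.
H and S are unchanged.

hsl(243, 78%, 57%)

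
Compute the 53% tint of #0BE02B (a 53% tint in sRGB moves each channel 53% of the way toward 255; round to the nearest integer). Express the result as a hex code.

#0BE02B is rgb(11, 224, 43).
Lerp each channel 53% toward 255:
  R: 11 + 0.53×(255−11) = 11 + 129.32 = 140.32 → 140
  G: 224 + 0.53×(255−224) = 224 + 16.43 = 240.43 → 240
  B: 43 + 112.36 = 155.36 → 155
rgb(140, 240, 155) = #8CF09B.

#8CF09B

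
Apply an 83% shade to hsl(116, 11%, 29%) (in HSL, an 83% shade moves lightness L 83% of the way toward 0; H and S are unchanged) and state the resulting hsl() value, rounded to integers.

hsl(116, 11%, 5%)

L moves 83% from 29 toward 0: 29 − 24.07 = 4.93 → 5.
H and S are unchanged.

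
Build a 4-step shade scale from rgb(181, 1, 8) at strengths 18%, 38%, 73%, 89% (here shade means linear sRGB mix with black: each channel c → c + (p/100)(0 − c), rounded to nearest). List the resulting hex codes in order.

18%: (181 − 32.58 = 148.42→148, 1→1, 8 − 1.44 = 6.56→7) → #940107
38%: (181 − 68.78 = 112.22→112, 1→1, 8 − 3.04 = 4.96→5) → #700105
73%: (181 − 132.13 = 48.87→49, 1 − 0.73 = 0.27→0, 8 − 5.84 = 2.16→2) → #310002
89%: (181 − 161.09 = 19.91→20, 1 − 0.89 = 0.11→0, 8 − 7.12 = 0.88→1) → #140001

#940107, #700105, #310002, #140001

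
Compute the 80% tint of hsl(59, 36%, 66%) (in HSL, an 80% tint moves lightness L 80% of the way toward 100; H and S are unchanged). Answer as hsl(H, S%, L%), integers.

hsl(59, 36%, 93%)

L moves 80% from 66 toward 100: 66 + 27.2 = 93.2 → 93.
H and S are unchanged.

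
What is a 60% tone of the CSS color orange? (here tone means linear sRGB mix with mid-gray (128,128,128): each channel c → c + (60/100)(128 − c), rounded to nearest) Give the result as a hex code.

CSS orange is rgb(255, 165, 0).
A 60% tone moves each channel 60% toward 128:
  R: 255 − 76.2 = 178.8 → 179
  G: 165 − 22.2 = 142.8 → 143
  B: 0 + 76.8 = 76.8 → 77
rgb(179, 143, 77) = #b38f4d.

#b38f4d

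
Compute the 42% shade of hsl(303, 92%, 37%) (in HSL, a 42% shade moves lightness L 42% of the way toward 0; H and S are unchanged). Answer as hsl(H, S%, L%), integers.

hsl(303, 92%, 21%)

L moves 42% from 37 toward 0: 37 − 15.54 = 21.46 → 21.
H and S are unchanged.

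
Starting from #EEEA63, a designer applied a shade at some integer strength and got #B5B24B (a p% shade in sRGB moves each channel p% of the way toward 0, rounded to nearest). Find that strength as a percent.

#EEEA63 is rgb(238, 234, 99); #B5B24B is rgb(181, 178, 75).
On the R channel (widest range): 181 ≈ 238 + (p/100)(0 − 238), so p ≈ 100×(181 − 238)/(0 − 238) = -5700/-238 = 23.95.
p = 24 reproduces all three channels after rounding.

24%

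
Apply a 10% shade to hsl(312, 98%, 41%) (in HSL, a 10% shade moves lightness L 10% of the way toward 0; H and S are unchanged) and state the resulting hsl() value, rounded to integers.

L moves 10% from 41 toward 0: 41 − 4.1 = 36.9 → 37.
H and S are unchanged.

hsl(312, 98%, 37%)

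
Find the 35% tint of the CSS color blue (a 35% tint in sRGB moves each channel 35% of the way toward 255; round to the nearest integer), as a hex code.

CSS blue is rgb(0, 0, 255).
A 35% tint moves each channel 35% toward 255:
  R: 0 + 89.25 = 89.25 → 89
  G: 0 + 89.25 = 89.25 → 89
  B: 255 + 0 = 255 → 255
rgb(89, 89, 255) = #5959FF.

#5959FF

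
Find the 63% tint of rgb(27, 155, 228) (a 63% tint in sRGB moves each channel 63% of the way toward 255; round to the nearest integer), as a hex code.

#ABDAF5

Per channel, c → c + 0.63(255 − c):
  R: 27 + 0.63×(255−27) = 27 + 143.64 = 170.64 → 171
  G: 155 + 63 = 218 → 218
  B: 228 + 17.01 = 245.01 → 245
rgb(171, 218, 245) = #ABDAF5.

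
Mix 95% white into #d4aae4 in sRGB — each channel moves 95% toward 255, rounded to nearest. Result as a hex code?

#d4aae4 is rgb(212, 170, 228).
Lerp each channel 95% toward 255:
  R: 212 + 40.85 = 252.85 → 253
  G: 170 + 80.75 = 250.75 → 251
  B: 228 + 0.95×(255−228) = 228 + 25.65 = 253.65 → 254
rgb(253, 251, 254) = #fdfbfe.

#fdfbfe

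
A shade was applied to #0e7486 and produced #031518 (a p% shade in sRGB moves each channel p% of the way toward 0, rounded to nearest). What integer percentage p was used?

82%

#0e7486 is rgb(14, 116, 134); #031518 is rgb(3, 21, 24).
On the B channel (widest range): 24 ≈ 134 + (p/100)(0 − 134), so p ≈ 100×(24 − 134)/(0 − 134) = -11000/-134 = 82.09.
p = 82 reproduces all three channels after rounding.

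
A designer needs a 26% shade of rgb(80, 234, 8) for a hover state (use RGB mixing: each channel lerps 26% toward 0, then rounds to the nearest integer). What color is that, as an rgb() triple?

rgb(59, 173, 6)

Lerp each channel 26% toward 0:
  R: 80 + 0.26×(0−80) = 80 − 20.8 = 59.2 → 59
  G: 234 + 0.26×(0−234) = 234 − 60.84 = 173.16 → 173
  B: 8 − 2.08 = 5.92 → 6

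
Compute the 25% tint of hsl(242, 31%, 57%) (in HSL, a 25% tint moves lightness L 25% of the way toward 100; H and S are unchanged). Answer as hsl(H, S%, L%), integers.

hsl(242, 31%, 68%)

L moves 25% from 57 toward 100: 57 + 10.75 = 67.75 → 68.
H and S are unchanged.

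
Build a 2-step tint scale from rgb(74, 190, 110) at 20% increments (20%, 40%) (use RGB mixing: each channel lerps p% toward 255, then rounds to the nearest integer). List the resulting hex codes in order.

#6ECB8B, #92D8A8

20%: (74 + 36.2 = 110.2→110, 190 + 13 = 203→203, 110 + 29 = 139→139) → #6ECB8B
40%: (74 + 72.4 = 146.4→146, 190 + 26 = 216→216, 110 + 58 = 168→168) → #92D8A8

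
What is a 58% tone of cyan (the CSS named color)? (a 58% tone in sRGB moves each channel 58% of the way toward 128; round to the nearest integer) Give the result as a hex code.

#4AB5B5

CSS cyan is rgb(0, 255, 255).
Lerp each channel 58% toward 128:
  R: 0 + 74.24 = 74.24 → 74
  G: 255 + 0.58×(128−255) = 255 − 73.66 = 181.34 → 181
  B: 255 − 73.66 = 181.34 → 181
rgb(74, 181, 181) = #4AB5B5.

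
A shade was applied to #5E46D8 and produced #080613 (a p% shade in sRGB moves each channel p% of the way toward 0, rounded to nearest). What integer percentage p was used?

#5E46D8 is rgb(94, 70, 216); #080613 is rgb(8, 6, 19).
On the B channel (widest range): 19 ≈ 216 + (p/100)(0 − 216), so p ≈ 100×(19 − 216)/(0 − 216) = -19700/-216 = 91.20.
p = 91 reproduces all three channels after rounding.

91%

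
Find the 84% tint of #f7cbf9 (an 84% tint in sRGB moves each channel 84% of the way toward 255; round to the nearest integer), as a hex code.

#f7cbf9 is rgb(247, 203, 249).
An 84% tint moves each channel 84% toward 255:
  R: 247 + 0.84×(255−247) = 247 + 6.72 = 253.72 → 254
  G: 203 + 43.68 = 246.68 → 247
  B: 249 + 0.84×(255−249) = 249 + 5.04 = 254.04 → 254
rgb(254, 247, 254) = #fef7fe.

#fef7fe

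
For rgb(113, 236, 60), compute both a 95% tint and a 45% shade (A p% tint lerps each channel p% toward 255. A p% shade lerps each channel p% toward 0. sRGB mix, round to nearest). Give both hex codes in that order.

95% tint:
  R: 113 + 134.9 = 247.9 → 248
  G: 236 + 18.05 = 254.05 → 254
  B: 60 + 0.95×(255−60) = 60 + 185.25 = 245.25 → 245
  → #F8FEF5
45% shade:
  R: 113 + 0.45×(0−113) = 113 − 50.85 = 62.15 → 62
  G: 236 + 0.45×(0−236) = 236 − 106.2 = 129.8 → 130
  B: 60 − 27 = 33 → 33
  → #3E8221

#F8FEF5, #3E8221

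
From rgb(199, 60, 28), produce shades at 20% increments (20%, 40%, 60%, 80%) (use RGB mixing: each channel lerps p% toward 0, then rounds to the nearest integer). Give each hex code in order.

#9f3016, #772411, #50180b, #280c06

20%: (199 − 39.8 = 159.2→159, 60 − 12 = 48→48, 28 − 5.6 = 22.4→22) → #9f3016
40%: (199 − 79.6 = 119.4→119, 60 − 24 = 36→36, 28 − 11.2 = 16.8→17) → #772411
60%: (199 − 119.4 = 79.6→80, 60 − 36 = 24→24, 28 − 16.8 = 11.2→11) → #50180b
80%: (199 − 159.2 = 39.8→40, 60 − 48 = 12→12, 28 − 22.4 = 5.6→6) → #280c06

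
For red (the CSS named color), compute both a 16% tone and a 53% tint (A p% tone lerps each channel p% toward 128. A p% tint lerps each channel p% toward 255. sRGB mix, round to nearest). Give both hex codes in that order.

CSS red is rgb(255, 0, 0).
16% tone:
  R: 255 + 0.16×(128−255) = 255 − 20.32 = 234.68 → 235
  G: 0 + 0.16×(128−0) = 0 + 20.48 = 20.48 → 20
  B: 0 + 20.48 = 20.48 → 20
  → #EB1414
53% tint:
  R: 255 + 0.53×(255−255) = 255 + 0 = 255 → 255
  G: 0 + 0.53×(255−0) = 0 + 135.15 = 135.15 → 135
  B: 0 + 135.15 = 135.15 → 135
  → #FF8787

#EB1414, #FF8787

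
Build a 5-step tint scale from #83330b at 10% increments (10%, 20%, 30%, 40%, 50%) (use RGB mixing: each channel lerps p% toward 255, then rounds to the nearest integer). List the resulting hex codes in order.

#83330b is rgb(131, 51, 11).
10%: (131 + 12.4 = 143.4→143, 51 + 20.4 = 71.4→71, 11 + 24.4 = 35.4→35) → #8f4723
20%: (131 + 24.8 = 155.8→156, 51 + 40.8 = 91.8→92, 11 + 48.8 = 59.8→60) → #9c5c3c
30%: (131 + 37.2 = 168.2→168, 51 + 61.2 = 112.2→112, 11 + 73.2 = 84.2→84) → #a87054
40%: (131 + 49.6 = 180.6→181, 51 + 81.6 = 132.6→133, 11 + 97.6 = 108.6→109) → #b5856d
50%: (131 + 62 = 193→193, 51 + 102 = 153→153, 11 + 122 = 133→133) → #c19985

#8f4723, #9c5c3c, #a87054, #b5856d, #c19985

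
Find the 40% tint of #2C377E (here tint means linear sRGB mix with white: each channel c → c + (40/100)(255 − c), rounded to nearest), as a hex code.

#2C377E is rgb(44, 55, 126).
Lerp each channel 40% toward 255:
  R: 44 + 0.4×(255−44) = 44 + 84.4 = 128.4 → 128
  G: 55 + 80 = 135 → 135
  B: 126 + 0.4×(255−126) = 126 + 51.6 = 177.6 → 178
rgb(128, 135, 178) = #8087B2.

#8087B2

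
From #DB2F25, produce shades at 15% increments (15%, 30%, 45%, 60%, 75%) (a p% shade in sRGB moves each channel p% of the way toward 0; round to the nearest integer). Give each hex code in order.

#DB2F25 is rgb(219, 47, 37).
15%: (219 − 32.85 = 186.15→186, 47 − 7.05 = 39.95→40, 37 − 5.55 = 31.45→31) → #BA281F
30%: (219 − 65.7 = 153.3→153, 47 − 14.1 = 32.9→33, 37 − 11.1 = 25.9→26) → #99211A
45%: (219 − 98.55 = 120.45→120, 47 − 21.15 = 25.85→26, 37 − 16.65 = 20.35→20) → #781A14
60%: (219 − 131.4 = 87.6→88, 47 − 28.2 = 18.8→19, 37 − 22.2 = 14.8→15) → #58130F
75%: (219 − 164.25 = 54.75→55, 47 − 35.25 = 11.75→12, 37 − 27.75 = 9.25→9) → #370C09

#BA281F, #99211A, #781A14, #58130F, #370C09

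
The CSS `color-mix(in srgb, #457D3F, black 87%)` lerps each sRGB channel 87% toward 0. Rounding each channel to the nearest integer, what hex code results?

#457D3F is rgb(69, 125, 63).
An 87% shade moves each channel 87% toward 0:
  R: 69 − 60.03 = 8.97 → 9
  G: 125 − 108.75 = 16.25 → 16
  B: 63 + 0.87×(0−63) = 63 − 54.81 = 8.19 → 8
rgb(9, 16, 8) = #091008.

#091008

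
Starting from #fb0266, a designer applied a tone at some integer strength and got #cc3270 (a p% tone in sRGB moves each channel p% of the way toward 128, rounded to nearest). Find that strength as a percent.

38%

#fb0266 is rgb(251, 2, 102); #cc3270 is rgb(204, 50, 112).
On the G channel (widest range): 50 ≈ 2 + (p/100)(128 − 2), so p ≈ 100×(50 − 2)/(128 − 2) = 4800/126 = 38.10.
p = 38 reproduces all three channels after rounding.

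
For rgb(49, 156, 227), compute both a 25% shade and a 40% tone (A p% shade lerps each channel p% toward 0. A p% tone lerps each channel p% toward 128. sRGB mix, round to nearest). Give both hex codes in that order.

#2575aa, #5191bb

25% shade:
  R: 49 + 0.25×(0−49) = 49 − 12.25 = 36.75 → 37
  G: 156 + 0.25×(0−156) = 156 − 39 = 117 → 117
  B: 227 + 0.25×(0−227) = 227 − 56.75 = 170.25 → 170
  → #2575aa
40% tone:
  R: 49 + 31.6 = 80.6 → 81
  G: 156 + 0.4×(128−156) = 156 − 11.2 = 144.8 → 145
  B: 227 + 0.4×(128−227) = 227 − 39.6 = 187.4 → 187
  → #5191bb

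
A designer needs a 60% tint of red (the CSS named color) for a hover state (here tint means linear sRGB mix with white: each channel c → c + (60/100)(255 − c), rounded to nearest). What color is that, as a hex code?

CSS red is rgb(255, 0, 0).
A 60% tint moves each channel 60% toward 255:
  R: 255 + 0 = 255 → 255
  G: 0 + 0.6×(255−0) = 0 + 153 = 153 → 153
  B: 0 + 0.6×(255−0) = 0 + 153 = 153 → 153
rgb(255, 153, 153) = #ff9999.

#ff9999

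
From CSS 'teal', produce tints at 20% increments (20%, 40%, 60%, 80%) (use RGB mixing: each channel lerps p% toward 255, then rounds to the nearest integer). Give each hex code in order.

CSS teal is rgb(0, 128, 128).
20%: (0 + 51 = 51→51, 128 + 25.4 = 153.4→153, 128 + 25.4 = 153.4→153) → #339999
40%: (0 + 102 = 102→102, 128 + 50.8 = 178.8→179, 128 + 50.8 = 178.8→179) → #66B3B3
60%: (0 + 153 = 153→153, 128 + 76.2 = 204.2→204, 128 + 76.2 = 204.2→204) → #99CCCC
80%: (0 + 204 = 204→204, 128 + 101.6 = 229.6→230, 128 + 101.6 = 229.6→230) → #CCE6E6

#339999, #66B3B3, #99CCCC, #CCE6E6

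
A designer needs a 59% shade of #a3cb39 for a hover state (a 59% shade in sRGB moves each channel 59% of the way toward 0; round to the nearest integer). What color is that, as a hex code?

#435317

#a3cb39 is rgb(163, 203, 57).
Lerp each channel 59% toward 0:
  R: 163 + 0.59×(0−163) = 163 − 96.17 = 66.83 → 67
  G: 203 + 0.59×(0−203) = 203 − 119.77 = 83.23 → 83
  B: 57 + 0.59×(0−57) = 57 − 33.63 = 23.37 → 23
rgb(67, 83, 23) = #435317.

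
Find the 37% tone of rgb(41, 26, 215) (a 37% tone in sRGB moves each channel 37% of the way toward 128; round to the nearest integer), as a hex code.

#4940B7

Lerp each channel 37% toward 128:
  R: 41 + 32.19 = 73.19 → 73
  G: 26 + 37.74 = 63.74 → 64
  B: 215 − 32.19 = 182.81 → 183
rgb(73, 64, 183) = #4940B7.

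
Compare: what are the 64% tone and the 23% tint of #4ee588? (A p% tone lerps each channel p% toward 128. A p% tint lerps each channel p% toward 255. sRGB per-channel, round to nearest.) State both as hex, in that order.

#4ee588 is rgb(78, 229, 136).
64% tone:
  R: 78 + 0.64×(128−78) = 78 + 32 = 110 → 110
  G: 229 − 64.64 = 164.36 → 164
  B: 136 − 5.12 = 130.88 → 131
  → #6ea483
23% tint:
  R: 78 + 0.23×(255−78) = 78 + 40.71 = 118.71 → 119
  G: 229 + 0.23×(255−229) = 229 + 5.98 = 234.98 → 235
  B: 136 + 27.37 = 163.37 → 163
  → #77eba3

#6ea483, #77eba3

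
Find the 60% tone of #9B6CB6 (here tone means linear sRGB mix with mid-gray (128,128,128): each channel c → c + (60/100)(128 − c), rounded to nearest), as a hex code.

#8B7896

#9B6CB6 is rgb(155, 108, 182).
A 60% tone moves each channel 60% toward 128:
  R: 155 + 0.6×(128−155) = 155 − 16.2 = 138.8 → 139
  G: 108 + 0.6×(128−108) = 108 + 12 = 120 → 120
  B: 182 − 32.4 = 149.6 → 150
rgb(139, 120, 150) = #8B7896.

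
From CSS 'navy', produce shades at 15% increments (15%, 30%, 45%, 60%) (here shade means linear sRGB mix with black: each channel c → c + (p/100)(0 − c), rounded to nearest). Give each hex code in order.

CSS navy is rgb(0, 0, 128).
15%: (0→0, 0→0, 128 − 19.2 = 108.8→109) → #00006D
30%: (0→0, 0→0, 128 − 38.4 = 89.6→90) → #00005A
45%: (0→0, 0→0, 128 − 57.6 = 70.4→70) → #000046
60%: (0→0, 0→0, 128 − 76.8 = 51.2→51) → #000033

#00006D, #00005A, #000046, #000033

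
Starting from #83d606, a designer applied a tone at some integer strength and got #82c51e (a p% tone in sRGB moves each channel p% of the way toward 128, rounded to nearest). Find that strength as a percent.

20%

#83d606 is rgb(131, 214, 6); #82c51e is rgb(130, 197, 30).
On the B channel (widest range): 30 ≈ 6 + (p/100)(128 − 6), so p ≈ 100×(30 − 6)/(128 − 6) = 2400/122 = 19.67.
p = 20 reproduces all three channels after rounding.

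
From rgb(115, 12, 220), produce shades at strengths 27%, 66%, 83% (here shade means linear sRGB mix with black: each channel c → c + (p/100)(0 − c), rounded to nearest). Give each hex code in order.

#5409a1, #27044b, #140225

27%: (115 − 31.05 = 83.95→84, 12 − 3.24 = 8.76→9, 220 − 59.4 = 160.6→161) → #5409a1
66%: (115 − 75.9 = 39.1→39, 12 − 7.92 = 4.08→4, 220 − 145.2 = 74.8→75) → #27044b
83%: (115 − 95.45 = 19.55→20, 12 − 9.96 = 2.04→2, 220 − 182.6 = 37.4→37) → #140225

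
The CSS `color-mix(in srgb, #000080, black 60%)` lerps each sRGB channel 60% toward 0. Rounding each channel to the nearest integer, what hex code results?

#000033

#000080 is rgb(0, 0, 128).
A 60% shade moves each channel 60% toward 0:
  R: 0 + 0.6×(0−0) = 0 + 0 = 0 → 0
  G: 0 + 0.6×(0−0) = 0 + 0 = 0 → 0
  B: 128 − 76.8 = 51.2 → 51
rgb(0, 0, 51) = #000033.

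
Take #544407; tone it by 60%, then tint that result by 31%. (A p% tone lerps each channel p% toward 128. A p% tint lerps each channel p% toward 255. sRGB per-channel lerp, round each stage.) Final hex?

#544407 is rgb(84, 68, 7).
Lerp each channel 60% toward 128:
  R: 84 + 26.4 = 110.4 → 110
  G: 68 + 0.6×(128−68) = 68 + 36 = 104 → 104
  B: 7 + 72.6 = 79.6 → 80
After the tone: rgb(110, 104, 80) = #6E6850.
Lerp each channel 31% toward 255:
  R: 110 + 0.31×(255−110) = 110 + 44.95 = 154.95 → 155
  G: 104 + 0.31×(255−104) = 104 + 46.81 = 150.81 → 151
  B: 80 + 54.25 = 134.25 → 134
rgb(155, 151, 134) = #9B9786.

#9B9786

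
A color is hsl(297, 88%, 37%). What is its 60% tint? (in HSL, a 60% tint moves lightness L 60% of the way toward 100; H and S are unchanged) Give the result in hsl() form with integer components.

hsl(297, 88%, 75%)

L moves 60% from 37 toward 100: 37 + 37.8 = 74.8 → 75.
H and S are unchanged.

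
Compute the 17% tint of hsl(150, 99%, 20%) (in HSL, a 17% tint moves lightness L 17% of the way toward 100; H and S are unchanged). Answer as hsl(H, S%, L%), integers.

hsl(150, 99%, 34%)

L moves 17% from 20 toward 100: 20 + 13.6 = 33.6 → 34.
H and S are unchanged.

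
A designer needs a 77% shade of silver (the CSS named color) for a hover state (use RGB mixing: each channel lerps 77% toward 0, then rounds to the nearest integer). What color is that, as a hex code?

#2c2c2c

CSS silver is rgb(192, 192, 192).
Lerp each channel 77% toward 0:
  R: 192 + 0.77×(0−192) = 192 − 147.84 = 44.16 → 44
  G: 192 + 0.77×(0−192) = 192 − 147.84 = 44.16 → 44
  B: 192 + 0.77×(0−192) = 192 − 147.84 = 44.16 → 44
rgb(44, 44, 44) = #2c2c2c.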